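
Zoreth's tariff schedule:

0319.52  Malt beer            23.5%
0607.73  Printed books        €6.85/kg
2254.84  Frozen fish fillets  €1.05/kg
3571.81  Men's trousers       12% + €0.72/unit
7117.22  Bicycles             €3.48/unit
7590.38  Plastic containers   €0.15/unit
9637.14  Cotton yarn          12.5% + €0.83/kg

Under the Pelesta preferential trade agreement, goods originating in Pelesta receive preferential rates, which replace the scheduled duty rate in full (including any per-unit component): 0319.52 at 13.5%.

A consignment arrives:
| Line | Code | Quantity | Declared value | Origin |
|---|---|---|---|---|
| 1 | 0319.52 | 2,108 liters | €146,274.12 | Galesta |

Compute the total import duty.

€34,374.42

Line 1 (0319.52, Galesta, 2,108 liters, €146,274.12):
Base rate for 0319.52 is 23.5%.
0319.52 has an FTA preferential rate, but origin Galesta is not Pelesta; base rate stands.
Duty = €146,274.12 × 23.5% = €34,374.42.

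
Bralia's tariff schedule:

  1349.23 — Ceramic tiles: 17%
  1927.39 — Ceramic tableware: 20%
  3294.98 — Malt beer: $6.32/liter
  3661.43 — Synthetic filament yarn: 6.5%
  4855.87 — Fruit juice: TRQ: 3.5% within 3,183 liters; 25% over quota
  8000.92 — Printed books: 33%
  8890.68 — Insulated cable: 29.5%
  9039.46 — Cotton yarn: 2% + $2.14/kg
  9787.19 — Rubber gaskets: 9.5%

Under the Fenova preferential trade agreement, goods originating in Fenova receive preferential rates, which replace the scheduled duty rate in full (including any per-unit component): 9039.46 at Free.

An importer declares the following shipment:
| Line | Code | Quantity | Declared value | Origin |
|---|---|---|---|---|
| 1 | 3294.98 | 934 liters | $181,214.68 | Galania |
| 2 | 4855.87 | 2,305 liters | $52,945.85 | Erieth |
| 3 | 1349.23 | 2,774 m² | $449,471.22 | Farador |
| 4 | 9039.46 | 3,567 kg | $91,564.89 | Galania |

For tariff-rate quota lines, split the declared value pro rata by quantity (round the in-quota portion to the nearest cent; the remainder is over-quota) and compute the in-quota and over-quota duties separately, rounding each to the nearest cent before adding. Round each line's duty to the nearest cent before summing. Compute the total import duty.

Line 1 (3294.98, Galania, 934 liters, $181,214.68):
Base rate for 3294.98 is $6.32/liter.
Duty = 934 × $6.32 = $5,902.88.
Line 2 (4855.87, Erieth, 2,305 liters, $52,945.85):
Code 4855.87 is under a tariff-rate quota (threshold 3,183 liters). Quantity 2,305 liters is within the quota, so the in-quota rate 3.5% applies to the full value.
Duty = $52,945.85 × 3.5% = $1,853.10.
Line 3 (1349.23, Farador, 2,774 m², $449,471.22):
Base rate for 1349.23 is 17%.
Duty = $449,471.22 × 17% = $76,410.11.
Line 4 (9039.46, Galania, 3,567 kg, $91,564.89):
Base rate for 9039.46 is 2% + $2.14/kg.
9039.46 has an FTA preferential rate, but origin Galania is not Fenova; base rate stands.
Duty = $91,564.89 × 2% + 3,567 × $2.14 = $9,464.68.
Total = $5,902.88 + $1,853.10 + $76,410.11 + $9,464.68 = $93,630.77.

$93,630.77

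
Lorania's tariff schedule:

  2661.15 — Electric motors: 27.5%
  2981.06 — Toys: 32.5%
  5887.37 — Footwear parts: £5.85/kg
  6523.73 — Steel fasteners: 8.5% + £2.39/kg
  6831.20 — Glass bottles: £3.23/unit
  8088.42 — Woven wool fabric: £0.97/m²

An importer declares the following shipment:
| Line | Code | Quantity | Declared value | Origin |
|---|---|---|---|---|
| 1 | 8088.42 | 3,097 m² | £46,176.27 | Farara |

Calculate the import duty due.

Line 1 (8088.42, Farara, 3,097 m², £46,176.27):
Base rate for 8088.42 is £0.97/m².
Duty = 3,097 × £0.97 = £3,004.09.

£3,004.09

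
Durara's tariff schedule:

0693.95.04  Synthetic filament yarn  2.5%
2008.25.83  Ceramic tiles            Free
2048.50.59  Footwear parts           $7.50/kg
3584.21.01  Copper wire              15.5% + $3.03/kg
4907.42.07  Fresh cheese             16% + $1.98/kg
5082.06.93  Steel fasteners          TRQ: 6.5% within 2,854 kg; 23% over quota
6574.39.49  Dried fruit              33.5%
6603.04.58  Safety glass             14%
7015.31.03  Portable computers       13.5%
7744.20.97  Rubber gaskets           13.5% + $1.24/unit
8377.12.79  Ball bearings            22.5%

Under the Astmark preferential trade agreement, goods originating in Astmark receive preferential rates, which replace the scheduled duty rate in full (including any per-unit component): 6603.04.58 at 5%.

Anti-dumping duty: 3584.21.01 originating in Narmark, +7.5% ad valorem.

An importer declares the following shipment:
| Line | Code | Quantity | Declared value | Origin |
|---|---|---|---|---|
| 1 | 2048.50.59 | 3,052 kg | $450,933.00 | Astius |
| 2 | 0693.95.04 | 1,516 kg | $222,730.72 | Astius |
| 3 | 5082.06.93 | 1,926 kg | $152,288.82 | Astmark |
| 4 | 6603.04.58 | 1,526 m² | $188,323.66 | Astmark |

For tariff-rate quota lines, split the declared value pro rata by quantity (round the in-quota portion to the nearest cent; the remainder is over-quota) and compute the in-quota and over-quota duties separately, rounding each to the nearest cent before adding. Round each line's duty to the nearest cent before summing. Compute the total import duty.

$47,773.22

Line 1 (2048.50.59, Astius, 3,052 kg, $450,933.00):
Base rate for 2048.50.59 is $7.50/kg.
Duty = 3,052 × $7.50 = $22,890.00.
Line 2 (0693.95.04, Astius, 1,516 kg, $222,730.72):
Base rate for 0693.95.04 is 2.5%.
Duty = $222,730.72 × 2.5% = $5,568.27.
Line 3 (5082.06.93, Astmark, 1,926 kg, $152,288.82):
Code 5082.06.93 is under a tariff-rate quota (threshold 2,854 kg). Quantity 1,926 kg is within the quota, so the in-quota rate 6.5% applies to the full value.
Duty = $152,288.82 × 6.5% = $9,898.77.
Line 4 (6603.04.58, Astmark, 1,526 m², $188,323.66):
Base rate for 6603.04.58 is 14%.
Origin Astmark qualifies under the Durara–Astmark agreement and 6603.04.58 is covered: preferential rate 5% applies instead.
Duty = $188,323.66 × 5% = $9,416.18.
Total = $22,890.00 + $5,568.27 + $9,898.77 + $9,416.18 = $47,773.22.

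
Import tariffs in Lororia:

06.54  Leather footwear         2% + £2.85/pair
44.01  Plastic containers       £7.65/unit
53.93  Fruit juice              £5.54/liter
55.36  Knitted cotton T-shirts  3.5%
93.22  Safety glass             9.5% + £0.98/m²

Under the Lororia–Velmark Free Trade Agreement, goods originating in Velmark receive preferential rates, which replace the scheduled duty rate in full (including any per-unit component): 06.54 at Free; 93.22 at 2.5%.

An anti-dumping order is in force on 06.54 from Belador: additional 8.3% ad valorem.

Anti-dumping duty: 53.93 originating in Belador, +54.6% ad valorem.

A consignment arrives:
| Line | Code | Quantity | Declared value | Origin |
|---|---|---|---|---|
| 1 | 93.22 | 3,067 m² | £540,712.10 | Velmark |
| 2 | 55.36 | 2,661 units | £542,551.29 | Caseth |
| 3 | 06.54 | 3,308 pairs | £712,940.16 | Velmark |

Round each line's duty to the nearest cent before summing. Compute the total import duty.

Line 1 (93.22, Velmark, 3,067 m², £540,712.10):
Base rate for 93.22 is 9.5% + £0.98/m².
Origin Velmark qualifies under the Lororia–Velmark agreement and 93.22 is covered: preferential rate 2.5% applies instead.
Duty = £540,712.10 × 2.5% = £13,517.80.
Line 2 (55.36, Caseth, 2,661 units, £542,551.29):
Base rate for 55.36 is 3.5%.
Duty = £542,551.29 × 3.5% = £18,989.30.
Line 3 (06.54, Velmark, 3,308 pairs, £712,940.16):
Base rate for 06.54 is 2% + £2.85/pair.
Origin Velmark qualifies under the Lororia–Velmark agreement and 06.54 is covered: preferential rate Free applies instead.
The additional-duty order on 06.54 targets Belador, not Velmark; it does not apply.
Duty = £712,940.16 × 0% = £0.00.
Total = £13,517.80 + £18,989.30 + £0.00 = £32,507.10.

£32,507.10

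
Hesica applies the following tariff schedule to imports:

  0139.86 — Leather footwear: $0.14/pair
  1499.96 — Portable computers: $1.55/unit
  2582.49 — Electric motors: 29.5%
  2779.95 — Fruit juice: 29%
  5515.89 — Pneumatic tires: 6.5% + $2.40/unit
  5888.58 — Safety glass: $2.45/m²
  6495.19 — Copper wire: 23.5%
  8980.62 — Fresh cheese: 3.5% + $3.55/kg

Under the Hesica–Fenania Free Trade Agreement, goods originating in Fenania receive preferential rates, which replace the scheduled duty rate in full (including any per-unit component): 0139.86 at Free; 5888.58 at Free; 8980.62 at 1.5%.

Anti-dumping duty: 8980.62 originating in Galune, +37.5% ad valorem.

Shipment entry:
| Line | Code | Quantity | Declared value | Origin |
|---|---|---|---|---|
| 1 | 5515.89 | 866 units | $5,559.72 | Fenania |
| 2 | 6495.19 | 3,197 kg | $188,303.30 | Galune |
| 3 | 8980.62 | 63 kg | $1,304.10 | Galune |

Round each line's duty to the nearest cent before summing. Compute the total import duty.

$47,449.39

Line 1 (5515.89, Fenania, 866 units, $5,559.72):
Base rate for 5515.89 is 6.5% + $2.40/unit.
Origin Fenania is the FTA partner but 5515.89 is not on the preference list; base rate stands.
Duty = $5,559.72 × 6.5% + 866 × $2.40 = $2,439.78.
Line 2 (6495.19, Galune, 3,197 kg, $188,303.30):
Base rate for 6495.19 is 23.5%.
Duty = $188,303.30 × 23.5% = $44,251.28.
Line 3 (8980.62, Galune, 63 kg, $1,304.10):
Base rate for 8980.62 is 3.5% + $3.55/kg.
8980.62 has an FTA preferential rate, but origin Galune is not Fenania; base rate stands.
Additional duty on 8980.62 from Galune: +37.5%. Applied ad valorem rate: 3.5% + 37.5% = 41%.
Duty = $1,304.10 × 41% + 63 × $3.55 = $758.33.
Total = $2,439.78 + $44,251.28 + $758.33 = $47,449.39.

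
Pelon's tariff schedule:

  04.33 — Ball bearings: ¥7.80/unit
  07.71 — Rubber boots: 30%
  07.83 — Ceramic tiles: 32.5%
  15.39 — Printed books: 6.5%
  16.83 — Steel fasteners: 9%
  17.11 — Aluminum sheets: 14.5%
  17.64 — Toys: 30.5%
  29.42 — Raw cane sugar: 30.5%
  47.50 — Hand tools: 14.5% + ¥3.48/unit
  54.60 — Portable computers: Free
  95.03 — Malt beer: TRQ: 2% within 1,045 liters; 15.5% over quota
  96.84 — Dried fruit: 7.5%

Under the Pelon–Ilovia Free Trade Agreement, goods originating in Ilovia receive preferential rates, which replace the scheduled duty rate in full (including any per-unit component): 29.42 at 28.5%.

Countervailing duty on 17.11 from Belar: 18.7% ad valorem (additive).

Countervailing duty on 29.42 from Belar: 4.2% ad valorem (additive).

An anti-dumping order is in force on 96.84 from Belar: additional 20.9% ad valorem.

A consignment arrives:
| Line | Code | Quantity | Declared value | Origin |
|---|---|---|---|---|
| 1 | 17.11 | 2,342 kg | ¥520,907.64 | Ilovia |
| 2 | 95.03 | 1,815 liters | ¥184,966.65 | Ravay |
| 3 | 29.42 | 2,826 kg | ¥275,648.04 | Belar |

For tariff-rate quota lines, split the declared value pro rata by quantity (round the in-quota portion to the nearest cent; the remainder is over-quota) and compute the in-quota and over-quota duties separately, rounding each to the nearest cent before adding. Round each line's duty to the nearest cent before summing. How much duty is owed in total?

Line 1 (17.11, Ilovia, 2,342 kg, ¥520,907.64):
Base rate for 17.11 is 14.5%.
Origin Ilovia is the FTA partner but 17.11 is not on the preference list; base rate stands.
The additional-duty order on 17.11 targets Belar, not Ilovia; it does not apply.
Duty = ¥520,907.64 × 14.5% = ¥75,531.61.
Line 2 (95.03, Ravay, 1,815 liters, ¥184,966.65):
Code 95.03 is under a tariff-rate quota (threshold 1,045 liters). In-quota: 1,045 liters at 2%; over-quota: 770 liters at 15.5%.
Pro-rata value split: in-quota = ¥184,966.65 × 1,045/1,815 = ¥106,495.95; over-quota = ¥184,966.65 − ¥106,495.95 = ¥78,470.70.
In-quota duty = ¥106,495.95 × 2% = ¥2,129.92. Over-quota duty = ¥78,470.70 × 15.5% = ¥12,162.96.
Line duty = ¥2,129.92 + ¥12,162.96 = ¥14,292.88.
Line 3 (29.42, Belar, 2,826 kg, ¥275,648.04):
Base rate for 29.42 is 30.5%.
29.42 has an FTA preferential rate, but origin Belar is not Ilovia; base rate stands.
Additional duty on 29.42 from Belar: +4.2%. Applied ad valorem rate: 30.5% + 4.2% = 34.7%.
Duty = ¥275,648.04 × 34.7% = ¥95,649.87.
Total = ¥75,531.61 + ¥14,292.88 + ¥95,649.87 = ¥185,474.36.

¥185,474.36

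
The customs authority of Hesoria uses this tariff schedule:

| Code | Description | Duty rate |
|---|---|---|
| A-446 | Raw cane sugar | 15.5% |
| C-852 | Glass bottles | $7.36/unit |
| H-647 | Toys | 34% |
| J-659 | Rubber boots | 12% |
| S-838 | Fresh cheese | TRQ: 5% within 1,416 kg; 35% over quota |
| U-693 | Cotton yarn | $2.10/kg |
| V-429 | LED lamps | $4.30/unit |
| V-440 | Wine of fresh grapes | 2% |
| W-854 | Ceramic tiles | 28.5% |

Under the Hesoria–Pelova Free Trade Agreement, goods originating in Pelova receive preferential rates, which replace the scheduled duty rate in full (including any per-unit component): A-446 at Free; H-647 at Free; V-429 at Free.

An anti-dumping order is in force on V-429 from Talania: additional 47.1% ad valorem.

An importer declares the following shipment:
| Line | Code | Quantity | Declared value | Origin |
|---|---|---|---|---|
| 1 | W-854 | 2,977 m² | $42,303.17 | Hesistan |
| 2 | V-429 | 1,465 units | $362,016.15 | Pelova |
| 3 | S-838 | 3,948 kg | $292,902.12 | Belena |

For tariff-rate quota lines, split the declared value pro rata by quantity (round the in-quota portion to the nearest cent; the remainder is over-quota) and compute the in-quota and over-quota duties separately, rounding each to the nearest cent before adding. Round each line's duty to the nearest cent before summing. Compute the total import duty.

Line 1 (W-854, Hesistan, 2,977 m², $42,303.17):
Base rate for W-854 is 28.5%.
Duty = $42,303.17 × 28.5% = $12,056.40.
Line 2 (V-429, Pelova, 1,465 units, $362,016.15):
Base rate for V-429 is $4.30/unit.
Origin Pelova qualifies under the Hesoria–Pelova agreement and V-429 is covered: preferential rate Free applies instead.
The additional-duty order on V-429 targets Talania, not Pelova; it does not apply.
Duty = $362,016.15 × 0% = $0.00.
Line 3 (S-838, Belena, 3,948 kg, $292,902.12):
Code S-838 is under a tariff-rate quota (threshold 1,416 kg). In-quota: 1,416 kg at 5%; over-quota: 2,532 kg at 35%.
Pro-rata value split: in-quota = $292,902.12 × 1,416/3,948 = $105,053.04; over-quota = $292,902.12 − $105,053.04 = $187,849.08.
In-quota duty = $105,053.04 × 5% = $5,252.65. Over-quota duty = $187,849.08 × 35% = $65,747.18.
Line duty = $5,252.65 + $65,747.18 = $70,999.83.
Total = $12,056.40 + $0.00 + $70,999.83 = $83,056.23.

$83,056.23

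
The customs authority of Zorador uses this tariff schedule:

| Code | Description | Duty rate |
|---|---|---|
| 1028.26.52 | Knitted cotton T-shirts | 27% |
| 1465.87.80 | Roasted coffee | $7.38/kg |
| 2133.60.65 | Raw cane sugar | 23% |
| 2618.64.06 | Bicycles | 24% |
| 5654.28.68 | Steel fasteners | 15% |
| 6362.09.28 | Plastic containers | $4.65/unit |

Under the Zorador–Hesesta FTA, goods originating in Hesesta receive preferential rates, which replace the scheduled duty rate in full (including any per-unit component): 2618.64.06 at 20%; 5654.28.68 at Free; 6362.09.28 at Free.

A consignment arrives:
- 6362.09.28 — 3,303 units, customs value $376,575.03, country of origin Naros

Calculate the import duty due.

$15,358.95

Line 1 (6362.09.28, Naros, 3,303 units, $376,575.03):
Base rate for 6362.09.28 is $4.65/unit.
6362.09.28 has an FTA preferential rate, but origin Naros is not Hesesta; base rate stands.
Duty = 3,303 × $4.65 = $15,358.95.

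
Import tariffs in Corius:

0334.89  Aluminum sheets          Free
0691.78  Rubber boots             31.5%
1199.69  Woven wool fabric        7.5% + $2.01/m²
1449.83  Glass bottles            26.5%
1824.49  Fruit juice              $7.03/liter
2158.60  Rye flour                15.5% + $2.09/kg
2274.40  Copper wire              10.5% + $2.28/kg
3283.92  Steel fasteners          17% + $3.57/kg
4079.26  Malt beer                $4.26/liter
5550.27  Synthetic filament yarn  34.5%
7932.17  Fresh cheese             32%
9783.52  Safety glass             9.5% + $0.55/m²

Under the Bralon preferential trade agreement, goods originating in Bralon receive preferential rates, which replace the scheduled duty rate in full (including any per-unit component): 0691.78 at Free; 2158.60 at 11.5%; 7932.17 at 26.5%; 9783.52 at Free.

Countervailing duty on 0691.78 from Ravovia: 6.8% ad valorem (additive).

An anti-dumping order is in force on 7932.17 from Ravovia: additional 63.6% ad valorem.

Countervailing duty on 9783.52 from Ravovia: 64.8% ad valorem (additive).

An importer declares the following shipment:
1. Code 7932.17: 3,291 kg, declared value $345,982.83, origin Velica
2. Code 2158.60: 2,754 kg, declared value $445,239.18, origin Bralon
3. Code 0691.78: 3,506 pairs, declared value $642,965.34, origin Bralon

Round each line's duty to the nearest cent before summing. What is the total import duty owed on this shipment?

$161,917.02

Line 1 (7932.17, Velica, 3,291 kg, $345,982.83):
Base rate for 7932.17 is 32%.
7932.17 has an FTA preferential rate, but origin Velica is not Bralon; base rate stands.
The additional-duty order on 7932.17 targets Ravovia, not Velica; it does not apply.
Duty = $345,982.83 × 32% = $110,714.51.
Line 2 (2158.60, Bralon, 2,754 kg, $445,239.18):
Base rate for 2158.60 is 15.5% + $2.09/kg.
Origin Bralon qualifies under the Corius–Bralon agreement and 2158.60 is covered: preferential rate 11.5% applies instead.
Duty = $445,239.18 × 11.5% = $51,202.51.
Line 3 (0691.78, Bralon, 3,506 pairs, $642,965.34):
Base rate for 0691.78 is 31.5%.
Origin Bralon qualifies under the Corius–Bralon agreement and 0691.78 is covered: preferential rate Free applies instead.
The additional-duty order on 0691.78 targets Ravovia, not Bralon; it does not apply.
Duty = $642,965.34 × 0% = $0.00.
Total = $110,714.51 + $51,202.51 + $0.00 = $161,917.02.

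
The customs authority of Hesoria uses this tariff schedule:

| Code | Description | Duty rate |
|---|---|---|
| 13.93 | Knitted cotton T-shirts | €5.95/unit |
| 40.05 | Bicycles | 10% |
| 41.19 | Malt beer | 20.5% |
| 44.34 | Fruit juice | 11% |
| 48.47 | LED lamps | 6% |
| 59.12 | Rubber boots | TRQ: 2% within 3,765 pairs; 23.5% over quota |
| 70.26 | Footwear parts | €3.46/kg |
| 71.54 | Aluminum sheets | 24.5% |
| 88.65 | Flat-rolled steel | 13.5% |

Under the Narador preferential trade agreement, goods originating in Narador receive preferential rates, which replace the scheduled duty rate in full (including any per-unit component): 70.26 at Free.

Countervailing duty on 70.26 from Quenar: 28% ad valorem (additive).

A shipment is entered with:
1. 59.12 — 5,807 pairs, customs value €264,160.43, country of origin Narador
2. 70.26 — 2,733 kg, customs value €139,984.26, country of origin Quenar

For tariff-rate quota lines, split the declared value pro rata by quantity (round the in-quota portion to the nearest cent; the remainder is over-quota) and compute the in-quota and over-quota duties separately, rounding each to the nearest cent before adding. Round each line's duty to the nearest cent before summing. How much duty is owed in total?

€73,906.46

Line 1 (59.12, Narador, 5,807 pairs, €264,160.43):
Code 59.12 is under a tariff-rate quota (threshold 3,765 pairs). In-quota: 3,765 pairs at 2%; over-quota: 2,042 pairs at 23.5%.
Pro-rata value split: in-quota = €264,160.43 × 3,765/5,807 = €171,269.85; over-quota = €264,160.43 − €171,269.85 = €92,890.58.
In-quota duty = €171,269.85 × 2% = €3,425.40. Over-quota duty = €92,890.58 × 23.5% = €21,829.29.
Line duty = €3,425.40 + €21,829.29 = €25,254.69.
Line 2 (70.26, Quenar, 2,733 kg, €139,984.26):
Base rate for 70.26 is €3.46/kg.
70.26 has an FTA preferential rate, but origin Quenar is not Narador; base rate stands.
Additional duty on 70.26 from Quenar: +28% ad valorem. Applied ad valorem rate = 28%.
Duty = €139,984.26 × 28% + 2,733 × €3.46 = €48,651.77.
Total = €25,254.69 + €48,651.77 = €73,906.46.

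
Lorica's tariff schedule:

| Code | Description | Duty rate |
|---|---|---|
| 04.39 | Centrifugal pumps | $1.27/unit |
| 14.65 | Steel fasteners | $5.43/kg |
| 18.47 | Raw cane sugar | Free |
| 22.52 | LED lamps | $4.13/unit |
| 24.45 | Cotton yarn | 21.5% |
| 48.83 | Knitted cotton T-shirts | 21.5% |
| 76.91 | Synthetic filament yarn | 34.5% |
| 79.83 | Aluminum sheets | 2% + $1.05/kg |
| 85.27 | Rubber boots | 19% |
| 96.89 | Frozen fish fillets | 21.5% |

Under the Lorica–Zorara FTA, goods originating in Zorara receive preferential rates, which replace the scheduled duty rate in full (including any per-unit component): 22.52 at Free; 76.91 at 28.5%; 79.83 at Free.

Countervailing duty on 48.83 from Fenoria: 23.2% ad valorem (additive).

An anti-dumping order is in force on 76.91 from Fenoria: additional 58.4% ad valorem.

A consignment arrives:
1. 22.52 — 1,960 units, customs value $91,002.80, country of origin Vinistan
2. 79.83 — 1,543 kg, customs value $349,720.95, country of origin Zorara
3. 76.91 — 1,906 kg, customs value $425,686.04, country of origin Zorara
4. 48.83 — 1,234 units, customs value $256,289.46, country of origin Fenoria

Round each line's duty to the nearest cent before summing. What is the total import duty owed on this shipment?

Line 1 (22.52, Vinistan, 1,960 units, $91,002.80):
Base rate for 22.52 is $4.13/unit.
22.52 has an FTA preferential rate, but origin Vinistan is not Zorara; base rate stands.
Duty = 1,960 × $4.13 = $8,094.80.
Line 2 (79.83, Zorara, 1,543 kg, $349,720.95):
Base rate for 79.83 is 2% + $1.05/kg.
Origin Zorara qualifies under the Lorica–Zorara agreement and 79.83 is covered: preferential rate Free applies instead.
Duty = $349,720.95 × 0% = $0.00.
Line 3 (76.91, Zorara, 1,906 kg, $425,686.04):
Base rate for 76.91 is 34.5%.
Origin Zorara qualifies under the Lorica–Zorara agreement and 76.91 is covered: preferential rate 28.5% applies instead.
The additional-duty order on 76.91 targets Fenoria, not Zorara; it does not apply.
Duty = $425,686.04 × 28.5% = $121,320.52.
Line 4 (48.83, Fenoria, 1,234 units, $256,289.46):
Base rate for 48.83 is 21.5%.
Additional duty on 48.83 from Fenoria: +23.2%. Applied ad valorem rate: 21.5% + 23.2% = 44.7%.
Duty = $256,289.46 × 44.7% = $114,561.39.
Total = $8,094.80 + $0.00 + $121,320.52 + $114,561.39 = $243,976.71.

$243,976.71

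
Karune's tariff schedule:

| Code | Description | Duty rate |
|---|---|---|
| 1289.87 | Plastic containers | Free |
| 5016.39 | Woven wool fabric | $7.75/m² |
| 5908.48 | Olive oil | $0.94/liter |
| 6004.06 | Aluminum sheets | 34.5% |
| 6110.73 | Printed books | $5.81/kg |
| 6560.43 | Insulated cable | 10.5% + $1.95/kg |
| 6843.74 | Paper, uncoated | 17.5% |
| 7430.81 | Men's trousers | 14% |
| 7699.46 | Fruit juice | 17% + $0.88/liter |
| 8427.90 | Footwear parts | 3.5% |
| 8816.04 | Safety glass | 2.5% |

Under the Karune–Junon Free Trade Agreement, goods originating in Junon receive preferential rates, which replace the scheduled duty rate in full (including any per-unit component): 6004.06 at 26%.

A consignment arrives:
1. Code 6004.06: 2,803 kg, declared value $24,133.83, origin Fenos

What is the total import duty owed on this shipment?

$8,326.17

Line 1 (6004.06, Fenos, 2,803 kg, $24,133.83):
Base rate for 6004.06 is 34.5%.
6004.06 has an FTA preferential rate, but origin Fenos is not Junon; base rate stands.
Duty = $24,133.83 × 34.5% = $8,326.17.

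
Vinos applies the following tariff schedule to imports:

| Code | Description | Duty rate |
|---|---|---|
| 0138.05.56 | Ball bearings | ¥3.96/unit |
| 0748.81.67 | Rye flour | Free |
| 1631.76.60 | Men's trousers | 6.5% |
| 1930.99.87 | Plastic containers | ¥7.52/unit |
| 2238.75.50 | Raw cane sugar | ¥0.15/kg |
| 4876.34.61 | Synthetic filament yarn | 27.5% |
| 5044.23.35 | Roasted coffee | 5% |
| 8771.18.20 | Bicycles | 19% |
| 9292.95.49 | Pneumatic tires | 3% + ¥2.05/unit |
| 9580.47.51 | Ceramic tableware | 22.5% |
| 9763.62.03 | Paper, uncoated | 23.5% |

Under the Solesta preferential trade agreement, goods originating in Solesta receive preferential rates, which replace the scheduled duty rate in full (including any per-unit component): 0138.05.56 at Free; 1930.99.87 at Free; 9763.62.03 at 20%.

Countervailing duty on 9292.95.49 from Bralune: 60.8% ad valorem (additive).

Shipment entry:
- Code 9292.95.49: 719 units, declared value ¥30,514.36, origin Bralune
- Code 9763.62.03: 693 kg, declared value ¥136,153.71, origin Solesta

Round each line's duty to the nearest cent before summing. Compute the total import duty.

¥48,172.85

Line 1 (9292.95.49, Bralune, 719 units, ¥30,514.36):
Base rate for 9292.95.49 is 3% + ¥2.05/unit.
Additional duty on 9292.95.49 from Bralune: +60.8%. Applied ad valorem rate: 3% + 60.8% = 63.8%.
Duty = ¥30,514.36 × 63.8% + 719 × ¥2.05 = ¥20,942.11.
Line 2 (9763.62.03, Solesta, 693 kg, ¥136,153.71):
Base rate for 9763.62.03 is 23.5%.
Origin Solesta qualifies under the Vinos–Solesta agreement and 9763.62.03 is covered: preferential rate 20% applies instead.
Duty = ¥136,153.71 × 20% = ¥27,230.74.
Total = ¥20,942.11 + ¥27,230.74 = ¥48,172.85.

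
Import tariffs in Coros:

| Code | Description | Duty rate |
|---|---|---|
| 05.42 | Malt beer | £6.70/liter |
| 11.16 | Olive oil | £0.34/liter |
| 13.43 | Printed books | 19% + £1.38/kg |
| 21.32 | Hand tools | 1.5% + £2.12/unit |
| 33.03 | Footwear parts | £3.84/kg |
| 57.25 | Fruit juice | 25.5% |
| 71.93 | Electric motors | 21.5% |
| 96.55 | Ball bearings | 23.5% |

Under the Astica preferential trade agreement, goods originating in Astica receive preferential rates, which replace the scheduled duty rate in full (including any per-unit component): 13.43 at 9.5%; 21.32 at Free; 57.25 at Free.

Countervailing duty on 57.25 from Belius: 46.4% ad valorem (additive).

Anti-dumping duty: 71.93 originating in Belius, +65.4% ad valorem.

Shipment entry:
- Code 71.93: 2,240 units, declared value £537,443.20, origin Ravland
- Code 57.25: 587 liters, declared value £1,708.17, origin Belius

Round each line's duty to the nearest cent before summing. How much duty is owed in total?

Line 1 (71.93, Ravland, 2,240 units, £537,443.20):
Base rate for 71.93 is 21.5%.
The additional-duty order on 71.93 targets Belius, not Ravland; it does not apply.
Duty = £537,443.20 × 21.5% = £115,550.29.
Line 2 (57.25, Belius, 587 liters, £1,708.17):
Base rate for 57.25 is 25.5%.
57.25 has an FTA preferential rate, but origin Belius is not Astica; base rate stands.
Additional duty on 57.25 from Belius: +46.4%. Applied ad valorem rate: 25.5% + 46.4% = 71.9%.
Duty = £1,708.17 × 71.9% = £1,228.17.
Total = £115,550.29 + £1,228.17 = £116,778.46.

£116,778.46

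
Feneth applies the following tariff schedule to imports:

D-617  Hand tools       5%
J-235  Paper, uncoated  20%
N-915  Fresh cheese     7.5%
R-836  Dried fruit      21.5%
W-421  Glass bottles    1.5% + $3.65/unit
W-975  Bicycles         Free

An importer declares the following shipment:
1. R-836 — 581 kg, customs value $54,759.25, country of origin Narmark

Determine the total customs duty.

$11,773.24

Line 1 (R-836, Narmark, 581 kg, $54,759.25):
Base rate for R-836 is 21.5%.
Duty = $54,759.25 × 21.5% = $11,773.24.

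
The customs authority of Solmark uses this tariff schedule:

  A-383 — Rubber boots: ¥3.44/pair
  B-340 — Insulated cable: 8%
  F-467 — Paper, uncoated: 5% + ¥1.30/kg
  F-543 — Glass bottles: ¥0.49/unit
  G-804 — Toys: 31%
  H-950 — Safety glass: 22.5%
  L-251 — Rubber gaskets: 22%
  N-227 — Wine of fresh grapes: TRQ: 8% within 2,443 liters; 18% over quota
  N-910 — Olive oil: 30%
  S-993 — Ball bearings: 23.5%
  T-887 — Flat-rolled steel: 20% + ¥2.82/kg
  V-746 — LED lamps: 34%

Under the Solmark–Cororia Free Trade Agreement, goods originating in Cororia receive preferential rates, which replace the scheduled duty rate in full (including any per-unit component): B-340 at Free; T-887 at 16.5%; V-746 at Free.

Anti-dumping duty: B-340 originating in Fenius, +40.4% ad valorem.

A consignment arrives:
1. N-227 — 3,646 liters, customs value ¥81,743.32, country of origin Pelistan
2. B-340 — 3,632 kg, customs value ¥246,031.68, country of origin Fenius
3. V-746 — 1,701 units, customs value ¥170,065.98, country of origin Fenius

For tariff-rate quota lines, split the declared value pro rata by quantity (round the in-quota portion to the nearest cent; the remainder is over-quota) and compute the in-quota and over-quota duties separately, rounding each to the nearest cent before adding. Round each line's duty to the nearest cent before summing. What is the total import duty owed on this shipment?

Line 1 (N-227, Pelistan, 3,646 liters, ¥81,743.32):
Code N-227 is under a tariff-rate quota (threshold 2,443 liters). In-quota: 2,443 liters at 8%; over-quota: 1,203 liters at 18%.
Pro-rata value split: in-quota = ¥81,743.32 × 2,443/3,646 = ¥54,772.06; over-quota = ¥81,743.32 − ¥54,772.06 = ¥26,971.26.
In-quota duty = ¥54,772.06 × 8% = ¥4,381.76. Over-quota duty = ¥26,971.26 × 18% = ¥4,854.83.
Line duty = ¥4,381.76 + ¥4,854.83 = ¥9,236.59.
Line 2 (B-340, Fenius, 3,632 kg, ¥246,031.68):
Base rate for B-340 is 8%.
B-340 has an FTA preferential rate, but origin Fenius is not Cororia; base rate stands.
Additional duty on B-340 from Fenius: +40.4%. Applied ad valorem rate: 8% + 40.4% = 48.4%.
Duty = ¥246,031.68 × 48.4% = ¥119,079.33.
Line 3 (V-746, Fenius, 1,701 units, ¥170,065.98):
Base rate for V-746 is 34%.
V-746 has an FTA preferential rate, but origin Fenius is not Cororia; base rate stands.
Duty = ¥170,065.98 × 34% = ¥57,822.43.
Total = ¥9,236.59 + ¥119,079.33 + ¥57,822.43 = ¥186,138.35.

¥186,138.35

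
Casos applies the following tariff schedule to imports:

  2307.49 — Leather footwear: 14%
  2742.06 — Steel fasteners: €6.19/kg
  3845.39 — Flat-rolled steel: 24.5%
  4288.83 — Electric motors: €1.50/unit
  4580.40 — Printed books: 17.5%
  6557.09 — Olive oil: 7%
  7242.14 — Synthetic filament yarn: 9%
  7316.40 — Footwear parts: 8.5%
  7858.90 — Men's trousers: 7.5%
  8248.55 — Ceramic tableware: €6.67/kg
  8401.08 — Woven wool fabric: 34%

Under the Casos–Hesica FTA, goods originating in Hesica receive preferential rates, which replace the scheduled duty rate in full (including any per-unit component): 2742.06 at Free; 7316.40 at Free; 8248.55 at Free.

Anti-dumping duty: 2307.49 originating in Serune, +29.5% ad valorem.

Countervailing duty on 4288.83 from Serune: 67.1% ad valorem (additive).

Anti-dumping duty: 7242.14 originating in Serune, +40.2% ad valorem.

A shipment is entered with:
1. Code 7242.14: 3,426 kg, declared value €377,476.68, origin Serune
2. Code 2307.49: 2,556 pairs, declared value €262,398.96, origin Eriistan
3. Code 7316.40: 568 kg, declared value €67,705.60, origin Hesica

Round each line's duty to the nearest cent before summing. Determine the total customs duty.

€222,454.38

Line 1 (7242.14, Serune, 3,426 kg, €377,476.68):
Base rate for 7242.14 is 9%.
Additional duty on 7242.14 from Serune: +40.2%. Applied ad valorem rate: 9% + 40.2% = 49.2%.
Duty = €377,476.68 × 49.2% = €185,718.53.
Line 2 (2307.49, Eriistan, 2,556 pairs, €262,398.96):
Base rate for 2307.49 is 14%.
The additional-duty order on 2307.49 targets Serune, not Eriistan; it does not apply.
Duty = €262,398.96 × 14% = €36,735.85.
Line 3 (7316.40, Hesica, 568 kg, €67,705.60):
Base rate for 7316.40 is 8.5%.
Origin Hesica qualifies under the Casos–Hesica agreement and 7316.40 is covered: preferential rate Free applies instead.
Duty = €67,705.60 × 0% = €0.00.
Total = €185,718.53 + €36,735.85 + €0.00 = €222,454.38.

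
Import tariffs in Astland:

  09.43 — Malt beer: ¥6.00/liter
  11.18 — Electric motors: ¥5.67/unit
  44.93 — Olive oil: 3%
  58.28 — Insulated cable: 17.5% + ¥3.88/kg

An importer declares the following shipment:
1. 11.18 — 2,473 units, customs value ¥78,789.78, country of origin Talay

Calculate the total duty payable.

Line 1 (11.18, Talay, 2,473 units, ¥78,789.78):
Base rate for 11.18 is ¥5.67/unit.
Duty = 2,473 × ¥5.67 = ¥14,021.91.

¥14,021.91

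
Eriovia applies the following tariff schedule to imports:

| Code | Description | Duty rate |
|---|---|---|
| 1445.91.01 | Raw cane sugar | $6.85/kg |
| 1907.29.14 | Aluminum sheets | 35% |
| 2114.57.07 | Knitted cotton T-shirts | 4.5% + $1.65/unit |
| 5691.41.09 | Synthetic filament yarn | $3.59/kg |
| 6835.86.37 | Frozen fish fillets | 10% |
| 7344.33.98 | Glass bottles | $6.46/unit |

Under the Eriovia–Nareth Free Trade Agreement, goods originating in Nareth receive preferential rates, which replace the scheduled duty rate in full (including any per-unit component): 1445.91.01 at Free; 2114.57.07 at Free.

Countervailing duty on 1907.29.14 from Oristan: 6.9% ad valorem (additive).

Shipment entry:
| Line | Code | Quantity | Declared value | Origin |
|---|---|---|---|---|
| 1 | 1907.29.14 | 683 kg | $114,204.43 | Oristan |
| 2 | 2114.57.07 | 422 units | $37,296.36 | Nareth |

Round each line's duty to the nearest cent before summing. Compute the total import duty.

$47,851.66

Line 1 (1907.29.14, Oristan, 683 kg, $114,204.43):
Base rate for 1907.29.14 is 35%.
Additional duty on 1907.29.14 from Oristan: +6.9%. Applied ad valorem rate: 35% + 6.9% = 41.9%.
Duty = $114,204.43 × 41.9% = $47,851.66.
Line 2 (2114.57.07, Nareth, 422 units, $37,296.36):
Base rate for 2114.57.07 is 4.5% + $1.65/unit.
Origin Nareth qualifies under the Eriovia–Nareth agreement and 2114.57.07 is covered: preferential rate Free applies instead.
Duty = $37,296.36 × 0% = $0.00.
Total = $47,851.66 + $0.00 = $47,851.66.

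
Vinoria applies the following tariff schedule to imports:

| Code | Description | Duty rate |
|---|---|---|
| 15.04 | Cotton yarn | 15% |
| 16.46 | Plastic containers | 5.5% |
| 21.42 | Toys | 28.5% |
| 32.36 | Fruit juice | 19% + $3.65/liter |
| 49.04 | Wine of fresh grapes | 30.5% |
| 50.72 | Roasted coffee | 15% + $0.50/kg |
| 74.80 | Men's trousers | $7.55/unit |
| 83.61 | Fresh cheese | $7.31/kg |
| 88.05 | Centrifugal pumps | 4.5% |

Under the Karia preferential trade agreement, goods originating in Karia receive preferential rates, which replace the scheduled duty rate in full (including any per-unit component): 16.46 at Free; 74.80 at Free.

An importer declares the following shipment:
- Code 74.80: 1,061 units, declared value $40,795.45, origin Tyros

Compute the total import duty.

$8,010.55

Line 1 (74.80, Tyros, 1,061 units, $40,795.45):
Base rate for 74.80 is $7.55/unit.
74.80 has an FTA preferential rate, but origin Tyros is not Karia; base rate stands.
Duty = 1,061 × $7.55 = $8,010.55.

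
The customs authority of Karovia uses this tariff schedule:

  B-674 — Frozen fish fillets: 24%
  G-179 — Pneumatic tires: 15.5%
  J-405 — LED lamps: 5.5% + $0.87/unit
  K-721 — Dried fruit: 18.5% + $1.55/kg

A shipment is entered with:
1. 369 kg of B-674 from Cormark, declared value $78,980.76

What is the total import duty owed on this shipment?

$18,955.38

Line 1 (B-674, Cormark, 369 kg, $78,980.76):
Base rate for B-674 is 24%.
Duty = $78,980.76 × 24% = $18,955.38.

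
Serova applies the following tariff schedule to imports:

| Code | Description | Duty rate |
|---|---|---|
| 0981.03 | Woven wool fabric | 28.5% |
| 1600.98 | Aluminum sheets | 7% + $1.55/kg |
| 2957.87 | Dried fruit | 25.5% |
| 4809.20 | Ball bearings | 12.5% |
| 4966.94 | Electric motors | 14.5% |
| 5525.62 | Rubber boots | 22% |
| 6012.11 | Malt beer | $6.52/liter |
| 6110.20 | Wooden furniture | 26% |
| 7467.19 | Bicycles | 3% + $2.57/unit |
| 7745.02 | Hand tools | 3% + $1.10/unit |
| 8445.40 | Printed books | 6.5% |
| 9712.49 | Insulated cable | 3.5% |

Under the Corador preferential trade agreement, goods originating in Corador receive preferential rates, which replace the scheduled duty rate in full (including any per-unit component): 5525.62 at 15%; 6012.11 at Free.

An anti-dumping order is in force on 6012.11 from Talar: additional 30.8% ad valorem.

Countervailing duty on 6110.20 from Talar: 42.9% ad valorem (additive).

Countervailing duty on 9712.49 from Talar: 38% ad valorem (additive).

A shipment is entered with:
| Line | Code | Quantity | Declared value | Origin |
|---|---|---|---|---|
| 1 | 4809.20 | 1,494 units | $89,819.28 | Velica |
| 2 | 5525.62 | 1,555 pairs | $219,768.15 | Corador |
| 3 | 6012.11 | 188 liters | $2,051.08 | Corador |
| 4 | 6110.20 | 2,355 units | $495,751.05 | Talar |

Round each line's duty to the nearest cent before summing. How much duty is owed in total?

Line 1 (4809.20, Velica, 1,494 units, $89,819.28):
Base rate for 4809.20 is 12.5%.
Duty = $89,819.28 × 12.5% = $11,227.41.
Line 2 (5525.62, Corador, 1,555 pairs, $219,768.15):
Base rate for 5525.62 is 22%.
Origin Corador qualifies under the Serova–Corador agreement and 5525.62 is covered: preferential rate 15% applies instead.
Duty = $219,768.15 × 15% = $32,965.22.
Line 3 (6012.11, Corador, 188 liters, $2,051.08):
Base rate for 6012.11 is $6.52/liter.
Origin Corador qualifies under the Serova–Corador agreement and 6012.11 is covered: preferential rate Free applies instead.
The additional-duty order on 6012.11 targets Talar, not Corador; it does not apply.
Duty = $2,051.08 × 0% = $0.00.
Line 4 (6110.20, Talar, 2,355 units, $495,751.05):
Base rate for 6110.20 is 26%.
Additional duty on 6110.20 from Talar: +42.9%. Applied ad valorem rate: 26% + 42.9% = 68.9%.
Duty = $495,751.05 × 68.9% = $341,572.47.
Total = $11,227.41 + $32,965.22 + $0.00 + $341,572.47 = $385,765.10.

$385,765.10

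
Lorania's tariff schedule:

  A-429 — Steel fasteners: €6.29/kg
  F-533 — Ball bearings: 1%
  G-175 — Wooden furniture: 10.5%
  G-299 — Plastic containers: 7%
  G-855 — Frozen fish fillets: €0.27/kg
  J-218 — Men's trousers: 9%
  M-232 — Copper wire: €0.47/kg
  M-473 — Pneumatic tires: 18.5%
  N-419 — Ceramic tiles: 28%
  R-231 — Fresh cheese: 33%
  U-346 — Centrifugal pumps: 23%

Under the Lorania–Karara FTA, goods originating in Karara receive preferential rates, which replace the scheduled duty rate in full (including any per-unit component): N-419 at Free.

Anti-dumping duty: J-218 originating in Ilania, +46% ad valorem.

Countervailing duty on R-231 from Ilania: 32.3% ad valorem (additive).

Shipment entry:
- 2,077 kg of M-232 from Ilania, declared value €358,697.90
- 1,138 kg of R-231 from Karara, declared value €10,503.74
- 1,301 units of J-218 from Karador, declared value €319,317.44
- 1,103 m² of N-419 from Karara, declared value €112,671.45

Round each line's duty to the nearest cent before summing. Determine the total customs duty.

€33,180.99

Line 1 (M-232, Ilania, 2,077 kg, €358,697.90):
Base rate for M-232 is €0.47/kg.
Duty = 2,077 × €0.47 = €976.19.
Line 2 (R-231, Karara, 1,138 kg, €10,503.74):
Base rate for R-231 is 33%.
Origin Karara is the FTA partner but R-231 is not on the preference list; base rate stands.
The additional-duty order on R-231 targets Ilania, not Karara; it does not apply.
Duty = €10,503.74 × 33% = €3,466.23.
Line 3 (J-218, Karador, 1,301 units, €319,317.44):
Base rate for J-218 is 9%.
The additional-duty order on J-218 targets Ilania, not Karador; it does not apply.
Duty = €319,317.44 × 9% = €28,738.57.
Line 4 (N-419, Karara, 1,103 m², €112,671.45):
Base rate for N-419 is 28%.
Origin Karara qualifies under the Lorania–Karara agreement and N-419 is covered: preferential rate Free applies instead.
Duty = €112,671.45 × 0% = €0.00.
Total = €976.19 + €3,466.23 + €28,738.57 + €0.00 = €33,180.99.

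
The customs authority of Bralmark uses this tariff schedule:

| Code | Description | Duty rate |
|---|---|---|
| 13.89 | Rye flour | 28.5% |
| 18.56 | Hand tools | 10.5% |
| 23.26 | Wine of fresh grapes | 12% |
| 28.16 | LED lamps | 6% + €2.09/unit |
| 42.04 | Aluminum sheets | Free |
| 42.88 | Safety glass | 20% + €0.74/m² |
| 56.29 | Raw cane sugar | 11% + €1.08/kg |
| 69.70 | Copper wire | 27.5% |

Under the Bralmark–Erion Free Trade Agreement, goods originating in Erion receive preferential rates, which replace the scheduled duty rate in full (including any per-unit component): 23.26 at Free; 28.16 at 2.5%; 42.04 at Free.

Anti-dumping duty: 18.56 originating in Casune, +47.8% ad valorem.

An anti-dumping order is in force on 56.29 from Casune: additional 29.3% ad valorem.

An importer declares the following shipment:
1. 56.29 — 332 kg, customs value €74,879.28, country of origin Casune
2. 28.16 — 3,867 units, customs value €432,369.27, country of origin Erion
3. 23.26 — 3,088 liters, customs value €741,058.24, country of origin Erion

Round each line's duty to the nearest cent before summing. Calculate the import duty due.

€41,344.14

Line 1 (56.29, Casune, 332 kg, €74,879.28):
Base rate for 56.29 is 11% + €1.08/kg.
Additional duty on 56.29 from Casune: +29.3%. Applied ad valorem rate: 11% + 29.3% = 40.3%.
Duty = €74,879.28 × 40.3% + 332 × €1.08 = €30,534.91.
Line 2 (28.16, Erion, 3,867 units, €432,369.27):
Base rate for 28.16 is 6% + €2.09/unit.
Origin Erion qualifies under the Bralmark–Erion agreement and 28.16 is covered: preferential rate 2.5% applies instead.
Duty = €432,369.27 × 2.5% = €10,809.23.
Line 3 (23.26, Erion, 3,088 liters, €741,058.24):
Base rate for 23.26 is 12%.
Origin Erion qualifies under the Bralmark–Erion agreement and 23.26 is covered: preferential rate Free applies instead.
Duty = €741,058.24 × 0% = €0.00.
Total = €30,534.91 + €10,809.23 + €0.00 = €41,344.14.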